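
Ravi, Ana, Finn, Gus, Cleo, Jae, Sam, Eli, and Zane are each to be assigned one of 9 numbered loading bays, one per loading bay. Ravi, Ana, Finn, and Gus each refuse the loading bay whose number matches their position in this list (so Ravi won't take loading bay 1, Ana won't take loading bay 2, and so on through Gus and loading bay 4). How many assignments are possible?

Let Aᵢ (for 1 ≤ i ≤ 4) be the placements that put person i in their forbidden loading bay. Any j of these fix j positions, leaving (9−j)! ways to fill the rest, and there are C(4,j) ways to pick which j.
By inclusion–exclusion, the number of valid placements is Σ_{j=0}^{4} (−1)^j C(4,j)·(9−j)!.
Computing: 362880 − 161280 + 30240 − 2880 + 120 = 229080.

229080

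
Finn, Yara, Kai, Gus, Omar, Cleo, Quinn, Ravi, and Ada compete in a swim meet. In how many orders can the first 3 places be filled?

This is an ordered selection of 3 from 9: P(9,3).
That gives 9 × 8 × 7 = 504.

504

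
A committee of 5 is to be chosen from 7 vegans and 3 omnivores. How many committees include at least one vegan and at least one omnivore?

231

Total 5-person selections from all 10: C(10,5) = 252.
Subtract selections that omit an entire group: no vegans → C(3,5) = 0; no omnivores → C(7,5) = 21.
Both groups omitted at once is impossible, so 252 − 21 = 231.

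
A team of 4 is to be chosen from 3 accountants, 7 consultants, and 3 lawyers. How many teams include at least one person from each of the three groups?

Total 4-person selections from all 13: C(13,4) = 715.
Subtract selections that omit an entire group: no accountants → C(10,4) = 210; no consultants → C(6,4) = 15; no lawyers → C(10,4) = 210.
Add back selections omitting two groups (i.e. drawn from a single group): C(3,4) + C(7,4) + C(3,4) = 35.
By inclusion–exclusion: 715 − 435 + 35 = 315.

315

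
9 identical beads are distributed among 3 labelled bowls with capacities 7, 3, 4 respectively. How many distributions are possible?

Ignoring the caps, the number of non-negative solutions to x_1+…+x_3 = 9 is C(11,2) = 55.
Subtract solutions that violate a single cap (substitute x_i' = x_i − (cap_i+1)): x_1 ≥ 8 gives C(3,2) = 3; x_2 ≥ 4 gives C(7,2) = 21; x_3 ≥ 5 gives C(6,2) = 15. Together 39.
Add back pairs where two caps are both exceeded: 0 + 0 + 1 = 1.
By inclusion–exclusion the count is 55 − 39 + 1 = 17.

17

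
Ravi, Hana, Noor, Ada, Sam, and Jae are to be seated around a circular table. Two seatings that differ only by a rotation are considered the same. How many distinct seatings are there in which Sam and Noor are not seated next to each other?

Without the restriction there are (5)! = 120 seatings.
Seatings with Sam beside Noor: treat them as a block with 2 internal orders, giving 2 × (4)! = 48.
Subtracting, 120 − 48 = 72.

72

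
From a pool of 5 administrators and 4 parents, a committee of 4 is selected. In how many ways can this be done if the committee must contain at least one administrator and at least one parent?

Unrestricted: C(9,4) = 126 ways to pick any 4 of the 9.
Selections missing a whole group: no administrators → C(4,4) = 1; no parents → C(5,4) = 5.
Both groups omitted at once is impossible, so 126 − 6 = 120.

120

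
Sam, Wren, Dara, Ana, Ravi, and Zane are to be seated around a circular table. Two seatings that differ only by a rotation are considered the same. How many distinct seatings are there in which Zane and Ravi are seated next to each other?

48

Treat {Zane, Ravi} as one unit (2 internal orders) and seat the resulting 5 units around the table: (4)! circular arrangements.
So 2 × (4)! = 2 × 24 = 48.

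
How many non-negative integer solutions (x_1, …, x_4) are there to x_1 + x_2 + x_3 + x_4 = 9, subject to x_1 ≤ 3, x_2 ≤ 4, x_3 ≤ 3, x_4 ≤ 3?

Without the upper bounds there are C(12,3) = 220 ways to split 9 among 4 variables.
Subtract solutions that violate a single cap (substitute x_i' = x_i − (cap_i+1)): x_1 ≥ 4 gives C(8,3) = 56; x_2 ≥ 5 gives C(7,3) = 35; x_3 ≥ 4 gives C(8,3) = 56; x_4 ≥ 4 gives C(8,3) = 56. Together 203.
Add back pairs where two caps are both exceeded: 1 + 4 + 4 + 1 + 1 + 4 = 15.
By inclusion–exclusion the count is 220 − 203 + 15 = 32.

32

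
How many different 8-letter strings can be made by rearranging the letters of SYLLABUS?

The 8 letters of SYLLABUS have repeats: L appearing twice and S appearing twice.
So there are 8! / (2!·2!) = 10080 distinguishable arrangements.

10080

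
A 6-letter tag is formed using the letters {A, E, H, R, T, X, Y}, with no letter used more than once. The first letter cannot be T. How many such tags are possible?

The first letter has 7−1 = 6 choices (anything except T).
The remaining 5 letters are filled from the other 6 symbols without repetition: 6 × 5 × 4 × 3 × 2 = 720.
Total: 6 × 720 = 4320.

4320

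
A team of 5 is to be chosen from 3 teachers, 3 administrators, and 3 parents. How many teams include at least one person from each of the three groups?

With no constraint there are C(9,5) = 126 possible selections.
Selections missing a whole group: no teachers → C(6,5) = 6; no administrators → C(6,5) = 6; no parents → C(6,5) = 6.
Add back selections omitting two groups (i.e. drawn from a single group): C(3,5) + C(3,5) + C(3,5) = 0.
By inclusion–exclusion: 126 − 18 + 0 = 108.

108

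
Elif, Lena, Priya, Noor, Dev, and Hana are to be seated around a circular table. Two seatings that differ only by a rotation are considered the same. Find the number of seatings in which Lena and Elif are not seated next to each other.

All circular seatings of 6 people number (5)! = 120.
Seatings with Lena beside Elif: treat them as a block with 2 internal orders, giving 2 × (4)! = 48.
Subtracting, 120 − 48 = 72.

72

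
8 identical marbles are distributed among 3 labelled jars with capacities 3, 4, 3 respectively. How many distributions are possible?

Ignoring the caps, the number of non-negative solutions to x_1+…+x_3 = 8 is C(10,2) = 45.
Subtract solutions that violate a single cap (substitute x_i' = x_i − (cap_i+1)): x_1 ≥ 4 gives C(6,2) = 15; x_2 ≥ 5 gives C(5,2) = 10; x_3 ≥ 4 gives C(6,2) = 15. Together 40.
Add back pairs where two caps are both exceeded: 0 + 1 + 0 = 1.
By inclusion–exclusion the count is 45 − 40 + 1 = 6.

6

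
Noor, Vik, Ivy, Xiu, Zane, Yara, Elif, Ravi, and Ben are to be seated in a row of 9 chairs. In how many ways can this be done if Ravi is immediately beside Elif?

Glue Ravi and Elif into one block (2 internal orders), leaving 8 units to arrange in a row.
That gives 2 × 8! = 2 × 40320 = 80640.

80640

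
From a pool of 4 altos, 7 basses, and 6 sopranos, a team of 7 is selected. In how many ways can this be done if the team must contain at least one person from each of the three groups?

17283

With no constraint there are C(17,7) = 19448 possible selections.
Subtract selections that omit an entire group: no altos → C(13,7) = 1716; no basses → C(10,7) = 120; no sopranos → C(11,7) = 330.
Add back selections omitting two groups (i.e. drawn from a single group): C(4,7) + C(7,7) + C(6,7) = 1.
By inclusion–exclusion: 19448 − 2166 + 1 = 17283.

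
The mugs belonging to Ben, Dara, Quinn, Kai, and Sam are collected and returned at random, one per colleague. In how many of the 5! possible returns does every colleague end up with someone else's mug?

44

Count assignments avoiding every fixed point. For any j of the 5 colleagues fixed to their own mug, the other 5−j can be arranged in (5−j)! ways.
By inclusion–exclusion this is Σ_{j=0}^{5} (−1)^j C(5,j)·(5−j)!.
Computing: 120 − 120 + 60 − 20 + 5 − 1 = 44.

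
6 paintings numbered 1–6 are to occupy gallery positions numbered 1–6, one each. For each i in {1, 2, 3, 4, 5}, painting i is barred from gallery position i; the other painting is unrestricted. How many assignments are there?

Let Aᵢ (for 1 ≤ i ≤ 5) be the placements that put painting i in its forbidden gallery position. Any j of these fix j positions, leaving (6−j)! ways to fill the rest, and there are C(5,j) ways to pick which j.
By inclusion–exclusion, the number of valid placements is Σ_{j=0}^{5} (−1)^j C(5,j)·(6−j)!.
Computing: 720 − 600 + 240 − 60 + 10 − 1 = 309.

309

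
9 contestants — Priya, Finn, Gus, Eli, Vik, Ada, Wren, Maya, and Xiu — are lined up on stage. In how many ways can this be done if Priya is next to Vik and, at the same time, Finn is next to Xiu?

Treat {Priya,Vik} as one block (2 orders) and {Finn,Xiu} as another (2 orders).
That leaves 7 units to arrange: 2 × 2 × 7! = 4 × 5040 = 20160.

20160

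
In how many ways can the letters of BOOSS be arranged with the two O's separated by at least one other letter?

18

There are 5!/(2!·2!) = 30 arrangements of BOOSS in total.
If the two O's are adjacent, glue them into one block, leaving 4 items to arrange: (4)!/(2!) = 12 ways.
Hence 30 − 12 = 18.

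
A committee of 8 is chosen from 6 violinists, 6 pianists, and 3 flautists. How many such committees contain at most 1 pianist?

Split by how many pianists are chosen (0 through 1).
Sum: C(6,0)·C(9,8) + C(6,1)·C(9,7) = 9 + 216 = 225.

225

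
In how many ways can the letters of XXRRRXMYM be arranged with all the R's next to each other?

420

Treat the 3 copies of R as a single block. The multiset to arrange is then {RRR, M, M, X, X, X, Y}, 7 items in all.
That gives (7)!/(3!·2!) = 420 arrangements.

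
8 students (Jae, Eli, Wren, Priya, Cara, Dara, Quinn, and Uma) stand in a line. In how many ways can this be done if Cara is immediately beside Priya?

10080

Glue Cara and Priya into one block (2 internal orders), leaving 7 units to arrange in a row.
So the count is 2·(7)! = 10080.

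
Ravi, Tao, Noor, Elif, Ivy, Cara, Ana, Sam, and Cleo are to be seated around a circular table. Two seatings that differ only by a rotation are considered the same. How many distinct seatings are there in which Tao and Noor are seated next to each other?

10080

Glue Tao and Noor into a block (2 internal orders). Seating 8 units around a circle gives (7)! arrangements.
So 2 × (7)! = 2 × 5040 = 10080.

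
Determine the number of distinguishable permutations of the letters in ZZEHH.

30

The 5 letters of ZZEHH have repeats: H appearing twice and Z appearing twice.
Dividing 5! = 120 by 2!·2! = 4 for the repeated letters gives 30.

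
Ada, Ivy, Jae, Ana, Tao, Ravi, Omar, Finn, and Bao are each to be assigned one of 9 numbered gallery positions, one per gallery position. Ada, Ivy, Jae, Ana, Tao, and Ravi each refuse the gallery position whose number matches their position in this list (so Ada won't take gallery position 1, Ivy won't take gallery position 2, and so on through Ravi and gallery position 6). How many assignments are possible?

Let Aᵢ (for 1 ≤ i ≤ 6) be the placements that put person i in their forbidden gallery position. Any j of these fix j positions, leaving (9−j)! ways to fill the rest, and there are C(6,j) ways to pick which j.
By inclusion–exclusion, the number of valid placements is Σ_{j=0}^{6} (−1)^j C(6,j)·(9−j)!.
Computing: 362880 − 241920 + 75600 − 14400 + 1800 − 144 + 6 = 183822.

183822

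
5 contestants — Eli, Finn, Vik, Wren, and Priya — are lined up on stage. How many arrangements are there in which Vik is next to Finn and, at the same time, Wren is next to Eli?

24

Treat {Vik,Finn} as one block (2 orders) and {Wren,Eli} as another (2 orders).
That leaves 3 units to arrange: 2 × 2 × 3! = 4 × 6 = 24.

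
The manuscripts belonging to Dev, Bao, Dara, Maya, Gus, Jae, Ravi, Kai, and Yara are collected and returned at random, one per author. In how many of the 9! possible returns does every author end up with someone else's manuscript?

133496

Let Aᵢ be the assignments in which author i gets their own manuscript. We want the size of the complement of A₁∪…∪A_9.
By inclusion–exclusion this is Σ_{j=0}^{9} (−1)^j C(9,j)·(9−j)!.
Computing: 362880 − 362880 + 181440 − 60480 + 15120 − 3024 + 504 − 72 + 9 − 1 = 133496.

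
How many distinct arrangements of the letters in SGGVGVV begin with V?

60

With the first slot taken by V, it remains to arrange the other 6 letters (SGGGVV).
Those 6 letters have G appearing 3 times and V appearing twice, giving (6)!/(3!·2!) = 60.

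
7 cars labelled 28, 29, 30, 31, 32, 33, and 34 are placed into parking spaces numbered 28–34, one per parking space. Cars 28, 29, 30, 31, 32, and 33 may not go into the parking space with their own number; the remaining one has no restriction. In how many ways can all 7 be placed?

2119

Let Aᵢ (for 28 ≤ i ≤ 33) be the placements that put car i in its forbidden parking space. Any j of these fix j positions, leaving (7−j)! ways to fill the rest, and there are C(6,j) ways to pick which j.
By inclusion–exclusion, the number of valid placements is Σ_{j=0}^{6} (−1)^j C(6,j)·(7−j)!.
Computing: 5040 − 4320 + 1800 − 480 + 90 − 12 + 1 = 2119.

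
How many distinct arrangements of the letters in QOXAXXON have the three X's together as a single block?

Treat the 3 copies of X as a single block. The multiset to arrange is then {XXX, A, N, O, O, Q}, 6 items in all.
That gives (6)!/(2!) = 360 arrangements.

360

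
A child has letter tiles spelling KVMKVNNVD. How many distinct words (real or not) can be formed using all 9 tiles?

The 9 letters of KVMKVNNVD have repeats: K appearing twice, N appearing twice, and V appearing 3 times.
Dividing 9! = 362880 by 3!·2!·2! = 24 for the repeated letters gives 15120.

15120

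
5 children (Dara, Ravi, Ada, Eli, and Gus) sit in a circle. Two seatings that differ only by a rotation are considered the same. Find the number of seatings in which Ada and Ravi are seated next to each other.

12

Treat {Ada, Ravi} as one unit (2 internal orders) and seat the resulting 4 units around the table: (3)! circular arrangements.
So 2 × (3)! = 2 × 6 = 12.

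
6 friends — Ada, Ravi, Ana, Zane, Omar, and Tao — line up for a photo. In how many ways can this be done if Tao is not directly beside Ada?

480

There are 6! = 720 arrangements in all. If Tao and Ada are adjacent, merging them into one block gives 2·(5)! = 240 arrangements.
So 720 − 240 = 480 arrangements keep them apart.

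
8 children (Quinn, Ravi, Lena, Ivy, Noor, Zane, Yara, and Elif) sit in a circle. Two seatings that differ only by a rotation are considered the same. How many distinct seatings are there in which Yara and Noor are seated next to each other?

1440

Glue Yara and Noor into a block (2 internal orders). Seating 7 units around a circle gives (6)! arrangements.
So 2 × (6)! = 2 × 720 = 1440.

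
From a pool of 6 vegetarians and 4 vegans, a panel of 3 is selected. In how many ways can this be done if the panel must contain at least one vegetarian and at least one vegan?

96

Total 3-person selections from all 10: C(10,3) = 120.
Subtract selections that omit an entire group: no vegetarians → C(4,3) = 4; no vegans → C(6,3) = 20.
Both groups omitted at once is impossible, so 120 − 24 = 96.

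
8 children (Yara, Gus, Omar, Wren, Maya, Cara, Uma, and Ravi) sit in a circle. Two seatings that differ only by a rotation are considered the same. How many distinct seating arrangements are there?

Around a circle, 8 distinct people have 8!/8 = (7)! = 5040 rotationally distinct seatings.

5040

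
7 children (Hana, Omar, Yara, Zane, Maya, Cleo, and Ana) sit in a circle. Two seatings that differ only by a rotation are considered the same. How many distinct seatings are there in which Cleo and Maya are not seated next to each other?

480

Without the restriction there are (6)! = 720 seatings.
Seatings with Cleo beside Maya: treat them as a block with 2 internal orders, giving 2 × (5)! = 240.
Subtracting, 720 − 240 = 480.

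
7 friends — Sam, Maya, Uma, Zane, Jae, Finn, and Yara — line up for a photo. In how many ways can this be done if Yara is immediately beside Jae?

Place the 5 others and the Yara-Jae pair as 6 objects in a line; the pair has 2 internal arrangements.
So the count is 2·(6)! = 1440.

1440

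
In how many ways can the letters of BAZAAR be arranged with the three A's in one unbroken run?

24

Treat the 3 copies of A as a single block. The multiset to arrange is then {AAA, B, R, Z}, 4 items in all.
All 4 items are distinct, so there are (4)! = 24 arrangements.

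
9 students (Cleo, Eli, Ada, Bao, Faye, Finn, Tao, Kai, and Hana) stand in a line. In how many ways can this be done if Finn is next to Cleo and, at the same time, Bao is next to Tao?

Treat {Finn,Cleo} as one block (2 orders) and {Bao,Tao} as another (2 orders).
That leaves 7 units to arrange: 2 × 2 × 7! = 4 × 5040 = 20160.

20160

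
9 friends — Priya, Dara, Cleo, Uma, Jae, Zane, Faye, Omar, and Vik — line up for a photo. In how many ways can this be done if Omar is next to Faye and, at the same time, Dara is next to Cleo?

Treat {Omar,Faye} as one block (2 orders) and {Dara,Cleo} as another (2 orders).
That leaves 7 units to arrange: 2 × 2 × 7! = 4 × 5040 = 20160.

20160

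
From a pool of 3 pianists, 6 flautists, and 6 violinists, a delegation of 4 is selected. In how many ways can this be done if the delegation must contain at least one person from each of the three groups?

648

Total 4-person selections from all 15: C(15,4) = 1365.
Subtract selections that omit an entire group: no pianists → C(12,4) = 495; no flautists → C(9,4) = 126; no violinists → C(9,4) = 126.
Add back selections omitting two groups (i.e. drawn from a single group): C(3,4) + C(6,4) + C(6,4) = 30.
By inclusion–exclusion: 1365 − 747 + 30 = 648.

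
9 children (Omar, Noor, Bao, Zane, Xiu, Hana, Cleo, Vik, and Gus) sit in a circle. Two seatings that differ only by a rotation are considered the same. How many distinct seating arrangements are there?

Around a circle, 9 distinct people have 9!/9 = (8)! = 40320 rotationally distinct seatings.

40320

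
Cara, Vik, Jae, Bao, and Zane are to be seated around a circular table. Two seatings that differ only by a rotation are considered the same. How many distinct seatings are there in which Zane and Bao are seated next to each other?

12

Glue Zane and Bao into a block (2 internal orders). Seating 4 units around a circle gives (3)! arrangements.
So 2 × (3)! = 2 × 6 = 12.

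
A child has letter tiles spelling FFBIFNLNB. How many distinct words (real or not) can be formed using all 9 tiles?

15120

The 9 letters of FFBIFNLNB have repeats: B appearing twice, F appearing 3 times, and N appearing twice.
So there are 9! / (3!·2!·2!) = 15120 distinguishable arrangements.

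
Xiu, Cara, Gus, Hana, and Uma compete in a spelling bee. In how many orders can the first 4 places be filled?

This is an ordered selection of 4 from 5: P(5,4).
That gives 5 × 4 × 3 × 2 = 120.

120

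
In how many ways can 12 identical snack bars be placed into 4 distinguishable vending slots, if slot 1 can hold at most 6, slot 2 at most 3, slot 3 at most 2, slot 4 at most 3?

Without the upper bounds there are C(15,3) = 455 ways to split 12 among 4 vending slots.
Subtract solutions that violate a single cap (substitute x_i' = x_i − (cap_i+1)): x_1 ≥ 7 gives C(8,3) = 56; x_2 ≥ 4 gives C(11,3) = 165; x_3 ≥ 3 gives C(12,3) = 220; x_4 ≥ 4 gives C(11,3) = 165. Together 606.
Add back pairs where two caps are both exceeded: 4 + 10 + 4 + 56 + 35 + 56 = 165.
Subtract triples: 0 + 0 + 0 + 4 = 4.
By inclusion–exclusion the count is 455 − 606 + 165 − 4 = 10.

10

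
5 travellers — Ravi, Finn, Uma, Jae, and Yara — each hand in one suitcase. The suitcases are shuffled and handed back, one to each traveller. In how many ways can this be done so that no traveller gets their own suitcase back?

Let Aᵢ be the assignments in which traveller i gets their own suitcase. We want the size of the complement of A₁∪…∪A_5.
By inclusion–exclusion this is Σ_{j=0}^{5} (−1)^j C(5,j)·(5−j)!.
Computing: 120 − 120 + 60 − 20 + 5 − 1 = 44.

44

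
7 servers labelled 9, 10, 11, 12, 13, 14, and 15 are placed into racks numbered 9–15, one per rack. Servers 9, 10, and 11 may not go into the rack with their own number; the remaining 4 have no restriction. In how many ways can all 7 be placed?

3216

Let Aᵢ (for i ∈ {9, 10, 11}) be the placements that put server i in its forbidden rack. Any j of these fix j positions, leaving (7−j)! ways to fill the rest, and there are C(3,j) ways to pick which j.
By inclusion–exclusion, the number of valid placements is Σ_{j=0}^{3} (−1)^j C(3,j)·(7−j)!.
Computing: 5040 − 2160 + 360 − 24 = 3216.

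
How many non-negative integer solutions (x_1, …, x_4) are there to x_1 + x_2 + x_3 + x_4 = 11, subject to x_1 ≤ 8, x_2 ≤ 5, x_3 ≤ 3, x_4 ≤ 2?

By stars and bars, unrestricted non-negative solutions to x_1+…+x_4 = 11 number C(11+3,3) = 364.
Subtract solutions that violate a single cap (substitute x_i' = x_i − (cap_i+1)): x_1 ≥ 9 gives C(5,3) = 10; x_2 ≥ 6 gives C(8,3) = 56; x_3 ≥ 4 gives C(10,3) = 120; x_4 ≥ 3 gives C(11,3) = 165. Together 351.
Add back pairs where two caps are both exceeded: 0 + 0 + 0 + 4 + 10 + 35 = 49.
By inclusion–exclusion the count is 364 − 351 + 49 = 62.

62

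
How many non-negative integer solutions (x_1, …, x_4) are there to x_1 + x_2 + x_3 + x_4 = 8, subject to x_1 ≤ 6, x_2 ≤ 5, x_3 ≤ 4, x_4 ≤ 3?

96

By stars and bars, unrestricted non-negative solutions to x_1+…+x_4 = 8 number C(8+3,3) = 165.
Subtract solutions that violate a single cap (substitute x_i' = x_i − (cap_i+1)): x_1 ≥ 7 gives C(4,3) = 4; x_2 ≥ 6 gives C(5,3) = 10; x_3 ≥ 5 gives C(6,3) = 20; x_4 ≥ 4 gives C(7,3) = 35. Together 69.
No two caps can be exceeded simultaneously, so the pair terms are all 0.
By inclusion–exclusion the count is 165 − 69 + 0 = 96.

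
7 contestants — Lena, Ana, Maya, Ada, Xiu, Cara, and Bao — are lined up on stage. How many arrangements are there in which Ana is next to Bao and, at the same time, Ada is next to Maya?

Treat {Ana,Bao} as one block (2 orders) and {Ada,Maya} as another (2 orders).
That leaves 5 units to arrange: 2 × 2 × 5! = 4 × 120 = 480.

480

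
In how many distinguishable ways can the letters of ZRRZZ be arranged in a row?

10

The 5 letters of ZRRZZ have repeats: R appearing twice and Z appearing 3 times.
So there are 5! / (3!·2!) = 10 distinguishable arrangements.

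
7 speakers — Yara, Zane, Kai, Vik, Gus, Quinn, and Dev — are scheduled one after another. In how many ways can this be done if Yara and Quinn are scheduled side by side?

1440

Place the 5 others and the Yara-Quinn pair as 6 objects in a line; the pair has 2 internal arrangements.
So the count is 2·(6)! = 1440.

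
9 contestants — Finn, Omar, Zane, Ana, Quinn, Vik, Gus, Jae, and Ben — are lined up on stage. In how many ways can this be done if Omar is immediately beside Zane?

80640

Treat {Omar, Zane} as a single unit. There are 8 units to order, and the pair itself can be ordered 2 ways.
So the count is 2·(8)! = 80640.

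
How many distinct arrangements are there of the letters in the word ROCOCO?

60

The 6 letters of ROCOCO have repeats: C appearing twice and O appearing 3 times.
The number of distinct arrangements is 6!/(3!·2!) = 720/12 = 60.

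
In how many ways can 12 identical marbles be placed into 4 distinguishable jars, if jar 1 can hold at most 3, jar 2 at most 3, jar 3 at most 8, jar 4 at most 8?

120

Ignoring the caps, the number of non-negative solutions to x_1+…+x_4 = 12 is C(15,3) = 455.
Subtract solutions that violate a single cap (substitute x_i' = x_i − (cap_i+1)): x_1 ≥ 4 gives C(11,3) = 165; x_2 ≥ 4 gives C(11,3) = 165; x_3 ≥ 9 gives C(6,3) = 20; x_4 ≥ 9 gives C(6,3) = 20. Together 370.
Add back pairs where two caps are both exceeded: 35 + 0 + 0 + 0 + 0 + 0 = 35.
By inclusion–exclusion the count is 455 − 370 + 35 = 120.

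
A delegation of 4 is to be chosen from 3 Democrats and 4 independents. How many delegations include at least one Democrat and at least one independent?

Total 4-person selections from all 7: C(7,4) = 35.
Subtract selections that omit an entire group: no Democrats → C(4,4) = 1; no independents → C(3,4) = 0.
Both groups omitted at once is impossible, so 35 − 1 = 34.

34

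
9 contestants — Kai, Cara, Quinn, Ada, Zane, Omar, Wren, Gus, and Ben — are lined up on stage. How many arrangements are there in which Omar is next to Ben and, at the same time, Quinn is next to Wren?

Treat {Omar,Ben} as one block (2 orders) and {Quinn,Wren} as another (2 orders).
That leaves 7 units to arrange: 2 × 2 × 7! = 4 × 5040 = 20160.

20160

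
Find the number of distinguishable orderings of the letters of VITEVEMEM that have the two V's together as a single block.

3360

Treat the 2 copies of V as a single block. The multiset to arrange is then {VV, E, E, E, I, M, M, T}, 8 items in all.
That gives (8)!/(3!·2!) = 3360 arrangements.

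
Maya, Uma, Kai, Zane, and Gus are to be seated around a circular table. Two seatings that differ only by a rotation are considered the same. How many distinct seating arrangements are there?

Fix one person's seat to break rotational symmetry; the remaining 4 people can be arranged in (4)! = 24 ways.

24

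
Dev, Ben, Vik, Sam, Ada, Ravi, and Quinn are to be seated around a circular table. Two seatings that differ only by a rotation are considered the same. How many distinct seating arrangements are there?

Fix one person's seat to break rotational symmetry; the remaining 6 people can be arranged in (6)! = 720 ways.

720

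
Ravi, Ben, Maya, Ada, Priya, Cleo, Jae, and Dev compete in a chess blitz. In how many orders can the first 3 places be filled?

There are 8 choices for 1st place, 7 for 2nd, and 6 for 3rd.
That gives 8 × 7 × 6 = 336.

336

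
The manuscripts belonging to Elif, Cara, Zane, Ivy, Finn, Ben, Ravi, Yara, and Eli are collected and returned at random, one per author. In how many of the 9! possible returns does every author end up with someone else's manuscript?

133496

Let Aᵢ be the assignments in which author i gets their own manuscript. We want the size of the complement of A₁∪…∪A_9.
By inclusion–exclusion this is Σ_{j=0}^{9} (−1)^j C(9,j)·(9−j)!.
Computing: 362880 − 362880 + 181440 − 60480 + 15120 − 3024 + 504 − 72 + 9 − 1 = 133496.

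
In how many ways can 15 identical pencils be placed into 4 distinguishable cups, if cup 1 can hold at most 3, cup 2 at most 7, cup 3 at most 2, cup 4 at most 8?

Ignoring the caps, the number of non-negative solutions to x_1+…+x_4 = 15 is C(18,3) = 816.
Subtract solutions that violate a single cap (substitute x_i' = x_i − (cap_i+1)): x_1 ≥ 4 gives C(14,3) = 364; x_2 ≥ 8 gives C(10,3) = 120; x_3 ≥ 3 gives C(15,3) = 455; x_4 ≥ 9 gives C(9,3) = 84. Together 1023.
Add back pairs where two caps are both exceeded: 20 + 165 + 10 + 35 + 0 + 20 = 250.
Subtract triples: 1 + 0 + 0 + 0 = 1.
By inclusion–exclusion the count is 816 − 1023 + 250 − 1 = 42.

42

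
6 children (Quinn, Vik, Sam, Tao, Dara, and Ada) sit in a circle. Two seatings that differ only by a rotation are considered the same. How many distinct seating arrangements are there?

120

Around a circle, 6 distinct people have 6!/6 = (5)! = 120 rotationally distinct seatings.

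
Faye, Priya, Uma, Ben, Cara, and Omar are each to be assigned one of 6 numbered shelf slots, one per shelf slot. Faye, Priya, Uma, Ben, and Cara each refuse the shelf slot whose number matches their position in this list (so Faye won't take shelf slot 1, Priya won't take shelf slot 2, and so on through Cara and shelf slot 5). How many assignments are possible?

309

Let Aᵢ (for 1 ≤ i ≤ 5) be the placements that put person i in their forbidden shelf slot. Any j of these fix j positions, leaving (6−j)! ways to fill the rest, and there are C(5,j) ways to pick which j.
By inclusion–exclusion, the number of valid placements is Σ_{j=0}^{5} (−1)^j C(5,j)·(6−j)!.
Computing: 720 − 600 + 240 − 60 + 10 − 1 = 309.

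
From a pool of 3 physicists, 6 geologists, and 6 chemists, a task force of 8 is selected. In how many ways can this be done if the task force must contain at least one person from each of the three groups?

Total 8-person selections from all 15: C(15,8) = 6435.
Subtract selections that omit an entire group: no physicists → C(12,8) = 495; no geologists → C(9,8) = 9; no chemists → C(9,8) = 9.
Add back selections omitting two groups (i.e. drawn from a single group): C(3,8) + C(6,8) + C(6,8) = 0.
By inclusion–exclusion: 6435 − 513 + 0 = 5922.

5922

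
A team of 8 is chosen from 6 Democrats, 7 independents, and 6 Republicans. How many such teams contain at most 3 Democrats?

Split by how many Democrats are chosen (0 through 3).
Sum: C(6,0)·C(13,8) + C(6,1)·C(13,7) + C(6,2)·C(13,6) + C(6,3)·C(13,5) = 1287 + 10296 + 25740 + 25740 = 63063.

63063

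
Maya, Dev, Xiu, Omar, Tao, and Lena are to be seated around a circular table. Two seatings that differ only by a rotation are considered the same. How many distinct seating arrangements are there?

Fix one person's seat to break rotational symmetry; the remaining 5 people can be arranged in (5)! = 120 ways.

120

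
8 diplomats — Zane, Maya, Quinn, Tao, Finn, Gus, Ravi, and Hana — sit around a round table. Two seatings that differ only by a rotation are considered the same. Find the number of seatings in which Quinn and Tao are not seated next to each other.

3600

All circular seatings of 8 people number (7)! = 5040.
Seatings with Quinn beside Tao: treat them as a block with 2 internal orders, giving 2 × (6)! = 1440.
Subtracting, 5040 − 1440 = 3600.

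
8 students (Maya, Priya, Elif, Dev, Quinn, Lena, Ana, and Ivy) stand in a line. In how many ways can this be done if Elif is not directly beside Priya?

30240

There are 8! = 40320 arrangements in all. If Elif and Priya are adjacent, merging them into one block gives 2·(7)! = 10080 arrangements.
Complementary counting: 40320 − 10080 = 30240.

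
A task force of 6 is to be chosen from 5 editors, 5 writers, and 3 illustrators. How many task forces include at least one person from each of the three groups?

1450

Total 6-person selections from all 13: C(13,6) = 1716.
Subtract selections that omit an entire group: no editors → C(8,6) = 28; no writers → C(8,6) = 28; no illustrators → C(10,6) = 210.
Add back selections omitting two groups (i.e. drawn from a single group): C(5,6) + C(5,6) + C(3,6) = 0.
By inclusion–exclusion: 1716 − 266 + 0 = 1450.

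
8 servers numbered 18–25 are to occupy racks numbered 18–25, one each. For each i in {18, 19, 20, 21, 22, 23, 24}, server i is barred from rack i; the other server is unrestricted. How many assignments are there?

16687

Let Aᵢ (for 18 ≤ i ≤ 24) be the placements that put server i in its forbidden rack. Any j of these fix j positions, leaving (8−j)! ways to fill the rest, and there are C(7,j) ways to pick which j.
By inclusion–exclusion, the number of valid placements is Σ_{j=0}^{7} (−1)^j C(7,j)·(8−j)!.
Computing: 40320 − 35280 + 15120 − 4200 + 840 − 126 + 14 − 1 = 16687.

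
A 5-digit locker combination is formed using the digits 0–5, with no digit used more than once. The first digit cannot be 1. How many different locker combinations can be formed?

600

The first digit has 6−1 = 5 choices (anything except 1).
The remaining 4 digits are filled from the other 5 symbols without repetition: 5 × 4 × 3 × 2 = 120.
Total: 5 × 120 = 600.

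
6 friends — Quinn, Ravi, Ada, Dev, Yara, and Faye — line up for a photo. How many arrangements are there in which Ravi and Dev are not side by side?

480

Of the 6! = 720 arrangements, those with Ravi and Dev adjacent number 2 × 5! = 240 (treat the pair as a block with 2 internal orders).
So 720 − 240 = 480 arrangements keep them apart.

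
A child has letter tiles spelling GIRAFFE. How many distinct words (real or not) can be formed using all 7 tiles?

2520

The 7 letters of GIRAFFE have repeats: F appearing twice.
The number of distinct arrangements is 7!/(2!) = 5040/2 = 2520.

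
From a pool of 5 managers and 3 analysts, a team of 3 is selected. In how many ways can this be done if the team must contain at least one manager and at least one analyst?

Total 3-person selections from all 8: C(8,3) = 56.
Subtract selections that omit an entire group: no managers → C(3,3) = 1; no analysts → C(5,3) = 10.
Both groups omitted at once is impossible, so 56 − 11 = 45.

45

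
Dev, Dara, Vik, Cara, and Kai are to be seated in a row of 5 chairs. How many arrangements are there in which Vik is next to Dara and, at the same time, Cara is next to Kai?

24

Treat {Vik,Dara} as one block (2 orders) and {Cara,Kai} as another (2 orders).
That leaves 3 units to arrange: 2 × 2 × 3! = 4 × 6 = 24.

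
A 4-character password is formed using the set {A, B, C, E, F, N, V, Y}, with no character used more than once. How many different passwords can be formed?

1680

With no repetition, fill the 4 characters in order: 8 choices, then 7, down to 5.
That product is 8 × 7 × 6 × 5 = 1680.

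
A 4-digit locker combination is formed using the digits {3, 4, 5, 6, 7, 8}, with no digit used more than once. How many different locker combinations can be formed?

Choose and order 4 of the 6 symbols: the first digit has 6 options, the next 5, then 4, 3.
6 × 5 × 4 × 3 = 360.

360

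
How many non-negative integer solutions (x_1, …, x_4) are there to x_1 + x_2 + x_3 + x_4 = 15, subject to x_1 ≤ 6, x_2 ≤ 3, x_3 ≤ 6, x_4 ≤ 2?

Without the upper bounds there are C(18,3) = 816 ways to split 15 among 4 variables.
Subtract solutions that violate a single cap (substitute x_i' = x_i − (cap_i+1)): x_1 ≥ 7 gives C(11,3) = 165; x_2 ≥ 4 gives C(14,3) = 364; x_3 ≥ 7 gives C(11,3) = 165; x_4 ≥ 3 gives C(15,3) = 455. Together 1149.
Add back pairs where two caps are both exceeded: 35 + 4 + 56 + 35 + 165 + 56 = 351.
Subtract triples: 0 + 4 + 0 + 4 = 8.
By inclusion–exclusion the count is 816 − 1149 + 351 − 8 = 10.

10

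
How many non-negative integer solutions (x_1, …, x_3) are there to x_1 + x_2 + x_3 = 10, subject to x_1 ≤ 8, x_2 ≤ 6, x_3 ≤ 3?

25

By stars and bars, unrestricted non-negative solutions to x_1+…+x_3 = 10 number C(10+2,2) = 66.
Subtract solutions that violate a single cap (substitute x_i' = x_i − (cap_i+1)): x_1 ≥ 9 gives C(3,2) = 3; x_2 ≥ 7 gives C(5,2) = 10; x_3 ≥ 4 gives C(8,2) = 28. Together 41.
No two caps can be exceeded simultaneously, so the pair terms are all 0.
By inclusion–exclusion the count is 66 − 41 + 0 = 25.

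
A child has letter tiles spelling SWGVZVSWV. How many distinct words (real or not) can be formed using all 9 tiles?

SWGVZVSWV has 9 letters with S appearing twice, V appearing 3 times, and W appearing twice.
The number of distinct arrangements is 9!/(3!·2!·2!) = 362880/24 = 15120.

15120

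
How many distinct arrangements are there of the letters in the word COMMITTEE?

Letter multiplicities in COMMITTEE: C×1, E×2, I×1, M×2, O×1, T×2.
So there are 9! / (2!·2!·2!) = 45360 distinguishable arrangements.

45360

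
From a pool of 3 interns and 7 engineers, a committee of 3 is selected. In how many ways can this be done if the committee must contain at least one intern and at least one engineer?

84

Total 3-person selections from all 10: C(10,3) = 120.
Selections missing a whole group: no interns → C(7,3) = 35; no engineers → C(3,3) = 1.
Both groups omitted at once is impossible, so 120 − 36 = 84.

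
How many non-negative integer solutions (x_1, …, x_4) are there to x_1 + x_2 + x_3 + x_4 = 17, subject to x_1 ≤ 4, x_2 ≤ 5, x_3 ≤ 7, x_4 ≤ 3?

10

Ignoring the caps, the number of non-negative solutions to x_1+…+x_4 = 17 is C(20,3) = 1140.
Subtract solutions that violate a single cap (substitute x_i' = x_i − (cap_i+1)): x_1 ≥ 5 gives C(15,3) = 455; x_2 ≥ 6 gives C(14,3) = 364; x_3 ≥ 8 gives C(12,3) = 220; x_4 ≥ 4 gives C(16,3) = 560. Together 1599.
Add back pairs where two caps are both exceeded: 84 + 35 + 165 + 20 + 120 + 56 = 480.
Subtract triples: 0 + 10 + 1 + 0 = 11.
By inclusion–exclusion the count is 1140 − 1599 + 480 − 11 = 10.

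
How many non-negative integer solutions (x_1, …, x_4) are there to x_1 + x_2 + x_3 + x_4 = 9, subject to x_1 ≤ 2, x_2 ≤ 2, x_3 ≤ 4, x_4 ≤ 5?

27

By stars and bars, unrestricted non-negative solutions to x_1+…+x_4 = 9 number C(9+3,3) = 220.
Subtract solutions that violate a single cap (substitute x_i' = x_i − (cap_i+1)): x_1 ≥ 3 gives C(9,3) = 84; x_2 ≥ 3 gives C(9,3) = 84; x_3 ≥ 5 gives C(7,3) = 35; x_4 ≥ 6 gives C(6,3) = 20. Together 223.
Add back pairs where two caps are both exceeded: 20 + 4 + 1 + 4 + 1 + 0 = 30.
By inclusion–exclusion the count is 220 − 223 + 30 = 27.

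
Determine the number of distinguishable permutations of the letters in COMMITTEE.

Letter multiplicities in COMMITTEE: C×1, E×2, I×1, M×2, O×1, T×2.
Dividing 9! = 362880 by 2!·2!·2! = 8 for the repeated letters gives 45360.

45360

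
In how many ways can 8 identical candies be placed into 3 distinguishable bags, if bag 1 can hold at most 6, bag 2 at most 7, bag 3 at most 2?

20

Ignoring the caps, the number of non-negative solutions to x_1+…+x_3 = 8 is C(10,2) = 45.
Subtract solutions that violate a single cap (substitute x_i' = x_i − (cap_i+1)): x_1 ≥ 7 gives C(3,2) = 3; x_2 ≥ 8 gives C(2,2) = 1; x_3 ≥ 3 gives C(7,2) = 21. Together 25.
No two caps can be exceeded simultaneously, so the pair terms are all 0.
By inclusion–exclusion the count is 45 − 25 + 0 = 20.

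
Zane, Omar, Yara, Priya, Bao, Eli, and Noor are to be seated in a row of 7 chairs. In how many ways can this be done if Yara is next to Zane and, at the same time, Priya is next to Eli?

Treat {Yara,Zane} as one block (2 orders) and {Priya,Eli} as another (2 orders).
That leaves 5 units to arrange: 2 × 2 × 5! = 4 × 120 = 480.

480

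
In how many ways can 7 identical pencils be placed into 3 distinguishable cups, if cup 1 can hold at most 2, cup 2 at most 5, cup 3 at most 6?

By stars and bars, unrestricted non-negative solutions to x_1+…+x_3 = 7 number C(7+2,2) = 36.
Subtract solutions that violate a single cap (substitute x_i' = x_i − (cap_i+1)): x_1 ≥ 3 gives C(6,2) = 15; x_2 ≥ 6 gives C(3,2) = 3; x_3 ≥ 7 gives C(2,2) = 1. Together 19.
No two caps can be exceeded simultaneously, so the pair terms are all 0.
By inclusion–exclusion the count is 36 − 19 + 0 = 17.

17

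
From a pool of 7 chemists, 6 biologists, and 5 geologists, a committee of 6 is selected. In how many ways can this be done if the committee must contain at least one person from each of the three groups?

15470

With no constraint there are C(18,6) = 18564 possible selections.
Selections missing a whole group: no chemists → C(11,6) = 462; no biologists → C(12,6) = 924; no geologists → C(13,6) = 1716.
Add back selections omitting two groups (i.e. drawn from a single group): C(7,6) + C(6,6) + C(5,6) = 8.
By inclusion–exclusion: 18564 − 3102 + 8 = 15470.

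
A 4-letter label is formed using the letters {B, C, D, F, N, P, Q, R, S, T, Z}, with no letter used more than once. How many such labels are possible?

7920

This is a permutation of 4 out of 11: P(11,4) = 11!/7!.
That product is 11 × 10 × 9 × 8 = 7920.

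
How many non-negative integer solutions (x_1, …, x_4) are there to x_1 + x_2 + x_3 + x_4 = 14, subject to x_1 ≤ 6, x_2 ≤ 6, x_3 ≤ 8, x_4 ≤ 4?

By stars and bars, unrestricted non-negative solutions to x_1+…+x_4 = 14 number C(14+3,3) = 680.
Subtract solutions that violate a single cap (substitute x_i' = x_i − (cap_i+1)): x_1 ≥ 7 gives C(10,3) = 120; x_2 ≥ 7 gives C(10,3) = 120; x_3 ≥ 9 gives C(8,3) = 56; x_4 ≥ 5 gives C(12,3) = 220. Together 516.
Add back pairs where two caps are both exceeded: 1 + 0 + 10 + 0 + 10 + 1 = 22.
By inclusion–exclusion the count is 680 − 516 + 22 = 186.

186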